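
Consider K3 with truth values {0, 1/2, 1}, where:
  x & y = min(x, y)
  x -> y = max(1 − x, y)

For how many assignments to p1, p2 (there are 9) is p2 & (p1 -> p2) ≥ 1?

p1 = 0, p2 = 0 ↦ 0  <
p1 = 0, p2 = 1/2 ↦ 1/2  <
p1 = 0, p2 = 1 ↦ 1  ≥
p1 = 1/2, p2 = 0 ↦ 0  <
p1 = 1/2, p2 = 1/2 ↦ 1/2  <
p1 = 1/2, p2 = 1 ↦ 1  ≥
p1 = 1, p2 = 0 ↦ 0  <
p1 = 1, p2 = 1/2 ↦ 1/2  <
p1 = 1, p2 = 1 ↦ 1  ≥
So 3 of the 9 assignments meet the threshold.

3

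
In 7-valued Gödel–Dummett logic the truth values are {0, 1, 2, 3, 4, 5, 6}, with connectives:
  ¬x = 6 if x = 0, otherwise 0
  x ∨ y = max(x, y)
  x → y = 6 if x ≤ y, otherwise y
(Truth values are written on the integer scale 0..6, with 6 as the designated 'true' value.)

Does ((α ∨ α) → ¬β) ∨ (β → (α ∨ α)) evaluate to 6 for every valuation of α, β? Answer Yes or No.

Counterexample: take α = 1, β = 2.
α ∨ α = 1 ∨ 1 = 1
¬β = ¬2 = 0
(α ∨ α) → ¬β = 1 → 0 = 0
α ∨ α = 1 ∨ 1 = 1
β → (α ∨ α) = 2 → 1 = 1
((α ∨ α) → ¬β) ∨ (β → (α ∨ α)) = 0 ∨ 1 = 1
This gives 1 ≠ 6.

No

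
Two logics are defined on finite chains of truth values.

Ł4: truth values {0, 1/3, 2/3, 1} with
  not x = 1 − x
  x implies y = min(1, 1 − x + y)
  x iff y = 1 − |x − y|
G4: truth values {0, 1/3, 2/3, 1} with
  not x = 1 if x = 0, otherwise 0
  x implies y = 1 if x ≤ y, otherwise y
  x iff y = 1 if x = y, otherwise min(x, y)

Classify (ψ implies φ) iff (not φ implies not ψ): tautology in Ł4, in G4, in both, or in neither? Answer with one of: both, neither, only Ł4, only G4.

In Ł4: every assignment gives 1 — tautology.
In G4: at φ = 1/3, ψ = 2/3 the value is 1/3 — not a tautology.

only Ł4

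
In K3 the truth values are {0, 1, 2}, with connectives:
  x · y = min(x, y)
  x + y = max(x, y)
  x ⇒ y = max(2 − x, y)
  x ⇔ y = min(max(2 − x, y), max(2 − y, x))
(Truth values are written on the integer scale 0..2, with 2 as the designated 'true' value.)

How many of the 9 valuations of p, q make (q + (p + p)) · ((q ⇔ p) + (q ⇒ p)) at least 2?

3

p = 0, q = 0 ↦ 0  <
p = 0, q = 1 ↦ 1  <
p = 0, q = 2 ↦ 0  <
p = 1, q = 0 ↦ 1  <
p = 1, q = 1 ↦ 1  <
p = 1, q = 2 ↦ 1  <
p = 2, q = 0 ↦ 2  ≥
p = 2, q = 1 ↦ 2  ≥
p = 2, q = 2 ↦ 2  ≥
So 3 of the 9 assignments meet the threshold.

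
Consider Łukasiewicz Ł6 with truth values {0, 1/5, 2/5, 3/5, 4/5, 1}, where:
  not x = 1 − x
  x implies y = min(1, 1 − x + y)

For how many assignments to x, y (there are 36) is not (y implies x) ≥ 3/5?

value 1: 1 assignment (counts)
value 4/5: 2 assignments (counts)
value 3/5: 3 assignments (counts)
value 2/5: 4 assignments
value 1/5: 5 assignments
value 0: 21 assignments
So 6 of the 36 assignments meet the threshold.

6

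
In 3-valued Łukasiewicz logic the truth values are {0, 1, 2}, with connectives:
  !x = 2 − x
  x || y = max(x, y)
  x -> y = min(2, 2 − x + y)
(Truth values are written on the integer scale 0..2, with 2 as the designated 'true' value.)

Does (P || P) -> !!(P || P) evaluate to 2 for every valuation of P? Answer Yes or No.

Yes

P = 0 ↦ 2
P = 1 ↦ 2
P = 2 ↦ 2
Every assignment gives a value ≥ 2.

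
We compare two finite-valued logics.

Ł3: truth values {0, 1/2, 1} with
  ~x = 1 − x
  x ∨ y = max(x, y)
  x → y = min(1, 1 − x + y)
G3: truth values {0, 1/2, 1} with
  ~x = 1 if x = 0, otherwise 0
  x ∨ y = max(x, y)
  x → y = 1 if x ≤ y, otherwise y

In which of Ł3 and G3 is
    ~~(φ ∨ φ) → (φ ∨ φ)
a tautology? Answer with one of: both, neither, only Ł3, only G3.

In Ł3: every assignment gives 1 — tautology.
In G3: at φ = 1/2 the value is 1/2 — not a tautology.

only Ł3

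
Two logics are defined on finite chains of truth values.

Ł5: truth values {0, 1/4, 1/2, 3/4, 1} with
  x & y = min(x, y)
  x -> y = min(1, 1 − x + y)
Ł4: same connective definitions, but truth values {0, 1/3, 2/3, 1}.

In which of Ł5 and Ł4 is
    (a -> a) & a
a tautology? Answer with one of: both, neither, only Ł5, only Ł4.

In Ł5: at a = 0 the value is 0 — not a tautology.
In Ł4: at a = 0 the value is 0 — not a tautology.

neither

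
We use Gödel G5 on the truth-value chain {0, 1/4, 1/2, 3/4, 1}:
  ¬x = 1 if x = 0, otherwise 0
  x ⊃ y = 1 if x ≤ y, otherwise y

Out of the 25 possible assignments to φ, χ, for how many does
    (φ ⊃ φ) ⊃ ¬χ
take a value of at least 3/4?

value 1: 5 assignments (counts)
value 0: 20 assignments
So 5 of the 25 assignments meet the threshold.

5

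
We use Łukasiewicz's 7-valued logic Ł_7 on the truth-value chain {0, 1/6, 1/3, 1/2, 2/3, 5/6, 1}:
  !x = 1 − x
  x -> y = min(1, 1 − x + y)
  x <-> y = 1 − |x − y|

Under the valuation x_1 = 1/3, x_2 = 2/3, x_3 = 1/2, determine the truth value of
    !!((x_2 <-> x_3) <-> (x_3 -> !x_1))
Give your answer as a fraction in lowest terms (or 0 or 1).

5/6

x_2 <-> x_3 = 2/3 <-> 1/2 = 5/6
!x_1 = !1/3 = 2/3
x_3 -> !x_1 = 1/2 -> 2/3 = 1
(x_2 <-> x_3) <-> (x_3 -> !x_1) = 5/6 <-> 1 = 5/6
!((x_2 <-> x_3) <-> (x_3 -> !x_1)) = !5/6 = 1/6
!!((x_2 <-> x_3) <-> (x_3 -> !x_1)) = !1/6 = 5/6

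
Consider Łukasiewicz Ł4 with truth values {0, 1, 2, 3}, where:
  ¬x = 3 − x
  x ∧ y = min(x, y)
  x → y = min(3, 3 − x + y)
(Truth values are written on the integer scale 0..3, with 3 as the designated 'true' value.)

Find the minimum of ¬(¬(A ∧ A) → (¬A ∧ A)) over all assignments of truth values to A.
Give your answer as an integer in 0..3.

Take A = 2:
A ∧ A = 2 ∧ 2 = 2
¬(A ∧ A) = ¬2 = 1
¬A = ¬2 = 1
¬A ∧ A = 1 ∧ 2 = 1
¬(A ∧ A) → (¬A ∧ A) = 1 → 1 = 3
¬(¬(A ∧ A) → (¬A ∧ A)) = ¬3 = 0
No assignment yields a value below 0, so this is the minimum.

0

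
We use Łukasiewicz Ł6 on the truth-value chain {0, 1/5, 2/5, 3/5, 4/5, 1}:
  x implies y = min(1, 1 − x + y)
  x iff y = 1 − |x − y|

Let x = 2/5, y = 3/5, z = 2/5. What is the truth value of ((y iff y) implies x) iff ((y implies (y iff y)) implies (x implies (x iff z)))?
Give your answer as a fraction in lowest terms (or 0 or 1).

2/5

y iff y = 3/5 iff 3/5 = 1
(y iff y) implies x = 1 implies 2/5 = 2/5
y iff y = 3/5 iff 3/5 = 1
y implies (y iff y) = 3/5 implies 1 = 1
x iff z = 2/5 iff 2/5 = 1
x implies (x iff z) = 2/5 implies 1 = 1
(y implies (y iff y)) implies (x implies (x iff z)) = 1 implies 1 = 1
((y iff y) implies x) iff ((y implies (y iff y)) implies (x implies (x iff z))) = 2/5 iff 1 = 2/5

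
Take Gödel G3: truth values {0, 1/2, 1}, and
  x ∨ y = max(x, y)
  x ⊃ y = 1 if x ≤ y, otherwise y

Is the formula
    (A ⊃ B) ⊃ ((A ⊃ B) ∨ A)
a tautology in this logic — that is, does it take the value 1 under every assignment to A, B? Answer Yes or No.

Yes

A = 0, B = 0 ↦ 1
A = 0, B = 1/2 ↦ 1
A = 0, B = 1 ↦ 1
A = 1/2, B = 0 ↦ 1
A = 1/2, B = 1/2 ↦ 1
A = 1/2, B = 1 ↦ 1
A = 1, B = 0 ↦ 1
A = 1, B = 1/2 ↦ 1
A = 1, B = 1 ↦ 1
Every assignment gives a value ≥ 1.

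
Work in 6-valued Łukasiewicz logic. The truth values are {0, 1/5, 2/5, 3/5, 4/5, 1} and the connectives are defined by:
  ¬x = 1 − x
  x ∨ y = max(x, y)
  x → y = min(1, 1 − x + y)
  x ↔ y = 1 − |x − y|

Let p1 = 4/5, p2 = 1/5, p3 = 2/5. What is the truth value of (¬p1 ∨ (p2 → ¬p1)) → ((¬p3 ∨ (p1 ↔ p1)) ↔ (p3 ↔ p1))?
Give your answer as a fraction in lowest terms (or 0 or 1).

3/5

¬p1 = ¬4/5 = 1/5
¬p1 = ¬4/5 = 1/5
p2 → ¬p1 = 1/5 → 1/5 = 1
¬p1 ∨ (p2 → ¬p1) = 1/5 ∨ 1 = 1
¬p3 = ¬2/5 = 3/5
p1 ↔ p1 = 4/5 ↔ 4/5 = 1
¬p3 ∨ (p1 ↔ p1) = 3/5 ∨ 1 = 1
p3 ↔ p1 = 2/5 ↔ 4/5 = 3/5
(¬p3 ∨ (p1 ↔ p1)) ↔ (p3 ↔ p1) = 1 ↔ 3/5 = 3/5
(¬p1 ∨ (p2 → ¬p1)) → ((¬p3 ∨ (p1 ↔ p1)) ↔ (p3 ↔ p1)) = 1 → 3/5 = 3/5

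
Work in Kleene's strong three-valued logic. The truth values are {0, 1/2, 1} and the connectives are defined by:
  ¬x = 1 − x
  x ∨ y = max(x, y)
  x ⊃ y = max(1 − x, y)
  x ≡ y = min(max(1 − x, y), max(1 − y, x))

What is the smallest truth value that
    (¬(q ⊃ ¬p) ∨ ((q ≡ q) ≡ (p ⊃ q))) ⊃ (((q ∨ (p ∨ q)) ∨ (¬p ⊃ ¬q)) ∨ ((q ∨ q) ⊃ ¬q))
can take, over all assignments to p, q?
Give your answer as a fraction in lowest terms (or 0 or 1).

1/2

Take p = 0, q = 1/2:
¬p = ¬0 = 1
q ⊃ ¬p = 1/2 ⊃ 1 = 1
¬(q ⊃ ¬p) = ¬1 = 0
q ≡ q = 1/2 ≡ 1/2 = 1/2
p ⊃ q = 0 ⊃ 1/2 = 1
(q ≡ q) ≡ (p ⊃ q) = 1/2 ≡ 1 = 1/2
¬(q ⊃ ¬p) ∨ ((q ≡ q) ≡ (p ⊃ q)) = 0 ∨ 1/2 = 1/2
p ∨ q = 0 ∨ 1/2 = 1/2
q ∨ (p ∨ q) = 1/2 ∨ 1/2 = 1/2
¬p = ¬0 = 1
¬q = ¬1/2 = 1/2
¬p ⊃ ¬q = 1 ⊃ 1/2 = 1/2
(q ∨ (p ∨ q)) ∨ (¬p ⊃ ¬q) = 1/2 ∨ 1/2 = 1/2
q ∨ q = 1/2 ∨ 1/2 = 1/2
¬q = ¬1/2 = 1/2
(q ∨ q) ⊃ ¬q = 1/2 ⊃ 1/2 = 1/2
((q ∨ (p ∨ q)) ∨ (¬p ⊃ ¬q)) ∨ ((q ∨ q) ⊃ ¬q) = 1/2 ∨ 1/2 = 1/2
(¬(q ⊃ ¬p) ∨ ((q ≡ q) ≡ (p ⊃ q))) ⊃ (((q ∨ (p ∨ q)) ∨ (¬p ⊃ ¬q)) ∨ ((q ∨ q) ⊃ ¬q)) = 1/2 ⊃ 1/2 = 1/2
No assignment yields a value below 1/2, so this is the minimum.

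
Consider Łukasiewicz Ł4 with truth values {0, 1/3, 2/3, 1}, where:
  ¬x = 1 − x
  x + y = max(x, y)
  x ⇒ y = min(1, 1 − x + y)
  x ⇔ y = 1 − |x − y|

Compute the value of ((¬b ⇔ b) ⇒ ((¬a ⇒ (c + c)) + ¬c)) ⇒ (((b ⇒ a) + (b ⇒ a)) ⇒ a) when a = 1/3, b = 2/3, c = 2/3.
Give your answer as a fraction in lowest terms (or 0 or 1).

2/3

¬b = ¬2/3 = 1/3
¬b ⇔ b = 1/3 ⇔ 2/3 = 2/3
¬a = ¬1/3 = 2/3
c + c = 2/3 + 2/3 = 2/3
¬a ⇒ (c + c) = 2/3 ⇒ 2/3 = 1
¬c = ¬2/3 = 1/3
(¬a ⇒ (c + c)) + ¬c = 1 + 1/3 = 1
(¬b ⇔ b) ⇒ ((¬a ⇒ (c + c)) + ¬c) = 2/3 ⇒ 1 = 1
b ⇒ a = 2/3 ⇒ 1/3 = 2/3
b ⇒ a = 2/3 ⇒ 1/3 = 2/3
(b ⇒ a) + (b ⇒ a) = 2/3 + 2/3 = 2/3
((b ⇒ a) + (b ⇒ a)) ⇒ a = 2/3 ⇒ 1/3 = 2/3
((¬b ⇔ b) ⇒ ((¬a ⇒ (c + c)) + ¬c)) ⇒ (((b ⇒ a) + (b ⇒ a)) ⇒ a) = 1 ⇒ 2/3 = 2/3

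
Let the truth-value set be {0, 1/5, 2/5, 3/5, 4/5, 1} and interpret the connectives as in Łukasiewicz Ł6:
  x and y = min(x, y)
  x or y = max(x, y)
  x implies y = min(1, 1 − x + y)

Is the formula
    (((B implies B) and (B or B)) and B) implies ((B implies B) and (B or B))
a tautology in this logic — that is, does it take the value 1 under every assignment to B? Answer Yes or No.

B = 0 ↦ 1
B = 1/5 ↦ 1
B = 2/5 ↦ 1
B = 3/5 ↦ 1
B = 4/5 ↦ 1
B = 1 ↦ 1
Every assignment gives a value ≥ 1.

Yes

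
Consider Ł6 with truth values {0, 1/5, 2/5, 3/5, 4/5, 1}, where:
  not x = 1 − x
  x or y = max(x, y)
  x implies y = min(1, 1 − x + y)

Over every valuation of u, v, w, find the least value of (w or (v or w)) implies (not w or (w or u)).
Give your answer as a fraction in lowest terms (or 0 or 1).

Take u = 0, v = 1, w = 2/5:
v or w = 1 or 2/5 = 1
w or (v or w) = 2/5 or 1 = 1
not w = not 2/5 = 3/5
w or u = 2/5 or 0 = 2/5
not w or (w or u) = 3/5 or 2/5 = 3/5
(w or (v or w)) implies (not w or (w or u)) = 1 implies 3/5 = 3/5
No assignment yields a value below 3/5, so this is the minimum.

3/5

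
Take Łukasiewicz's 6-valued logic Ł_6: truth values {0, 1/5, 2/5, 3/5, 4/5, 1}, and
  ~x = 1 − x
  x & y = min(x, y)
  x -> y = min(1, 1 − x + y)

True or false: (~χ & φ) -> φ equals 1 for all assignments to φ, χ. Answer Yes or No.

At φ = 0, χ = 2/5, for instance:
~χ = ~2/5 = 3/5
~χ & φ = 3/5 & 0 = 0
(~χ & φ) -> φ = 0 -> 0 = 1
and checking the remaining 35 assignments likewise gives ≥ 1 in every case.

Yes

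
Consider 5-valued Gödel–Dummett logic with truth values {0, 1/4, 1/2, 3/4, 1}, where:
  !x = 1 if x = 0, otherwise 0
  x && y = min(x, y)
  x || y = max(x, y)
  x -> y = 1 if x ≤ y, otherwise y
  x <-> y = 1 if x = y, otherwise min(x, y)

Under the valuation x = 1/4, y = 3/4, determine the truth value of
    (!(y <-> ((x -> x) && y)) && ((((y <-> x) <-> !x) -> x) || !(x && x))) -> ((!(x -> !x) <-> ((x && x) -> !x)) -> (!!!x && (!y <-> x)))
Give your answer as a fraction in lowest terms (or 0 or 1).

1

x -> x = 1/4 -> 1/4 = 1
(x -> x) && y = 1 && 3/4 = 3/4
y <-> ((x -> x) && y) = 3/4 <-> 3/4 = 1
!(y <-> ((x -> x) && y)) = !1 = 0
y <-> x = 3/4 <-> 1/4 = 1/4
!x = !1/4 = 0
(y <-> x) <-> !x = 1/4 <-> 0 = 0
((y <-> x) <-> !x) -> x = 0 -> 1/4 = 1
x && x = 1/4 && 1/4 = 1/4
!(x && x) = !1/4 = 0
(((y <-> x) <-> !x) -> x) || !(x && x) = 1 || 0 = 1
!(y <-> ((x -> x) && y)) && ((((y <-> x) <-> !x) -> x) || !(x && x)) = 0 && 1 = 0
!x = !1/4 = 0
x -> !x = 1/4 -> 0 = 0
!(x -> !x) = !0 = 1
x && x = 1/4 && 1/4 = 1/4
!x = !1/4 = 0
(x && x) -> !x = 1/4 -> 0 = 0
!(x -> !x) <-> ((x && x) -> !x) = 1 <-> 0 = 0
!x = !1/4 = 0
!!x = !0 = 1
!!!x = !1 = 0
!y = !3/4 = 0
!y <-> x = 0 <-> 1/4 = 0
!!!x && (!y <-> x) = 0 && 0 = 0
(!(x -> !x) <-> ((x && x) -> !x)) -> (!!!x && (!y <-> x)) = 0 -> 0 = 1
(!(y <-> ((x -> x) && y)) && ((((y <-> x) <-> !x) -> x) || !(x && x))) -> ((!(x -> !x) <-> ((x && x) -> !x)) -> (!!!x && (!y <-> x))) = 0 -> 1 = 1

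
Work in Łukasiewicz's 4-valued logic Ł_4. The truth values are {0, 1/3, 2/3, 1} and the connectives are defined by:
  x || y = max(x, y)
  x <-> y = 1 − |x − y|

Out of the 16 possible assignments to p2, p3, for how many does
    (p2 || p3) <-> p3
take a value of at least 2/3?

p2 = 0, p3 = 0 ↦ 1  ≥
p2 = 0, p3 = 1/3 ↦ 1  ≥
p2 = 0, p3 = 2/3 ↦ 1  ≥
p2 = 0, p3 = 1 ↦ 1  ≥
p2 = 1/3, p3 = 0 ↦ 2/3  ≥
p2 = 1/3, p3 = 1/3 ↦ 1  ≥
p2 = 1/3, p3 = 2/3 ↦ 1  ≥
p2 = 1/3, p3 = 1 ↦ 1  ≥
p2 = 2/3, p3 = 0 ↦ 1/3  <
p2 = 2/3, p3 = 1/3 ↦ 2/3  ≥
p2 = 2/3, p3 = 2/3 ↦ 1  ≥
p2 = 2/3, p3 = 1 ↦ 1  ≥
p2 = 1, p3 = 0 ↦ 0  <
p2 = 1, p3 = 1/3 ↦ 1/3  <
p2 = 1, p3 = 2/3 ↦ 2/3  ≥
p2 = 1, p3 = 1 ↦ 1  ≥
So 13 of the 16 assignments meet the threshold.

13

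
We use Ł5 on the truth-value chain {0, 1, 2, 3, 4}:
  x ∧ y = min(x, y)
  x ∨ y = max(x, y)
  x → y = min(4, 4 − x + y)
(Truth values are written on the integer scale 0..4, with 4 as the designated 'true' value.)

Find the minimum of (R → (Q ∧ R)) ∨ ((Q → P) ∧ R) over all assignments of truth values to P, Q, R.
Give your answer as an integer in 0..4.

2

Take P = 0, Q = 0, R = 2:
Q ∧ R = 0 ∧ 2 = 0
R → (Q ∧ R) = 2 → 0 = 2
Q → P = 0 → 0 = 4
(Q → P) ∧ R = 4 ∧ 2 = 2
(R → (Q ∧ R)) ∨ ((Q → P) ∧ R) = 2 ∨ 2 = 2
No assignment yields a value below 2, so this is the minimum.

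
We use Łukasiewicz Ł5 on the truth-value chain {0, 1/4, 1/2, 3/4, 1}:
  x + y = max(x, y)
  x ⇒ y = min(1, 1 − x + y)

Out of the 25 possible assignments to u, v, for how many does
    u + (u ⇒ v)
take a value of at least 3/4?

24

value 1: 19 assignments (counts)
value 3/4: 5 assignments (counts)
value 1/2: 1 assignment
So 24 of the 25 assignments meet the threshold.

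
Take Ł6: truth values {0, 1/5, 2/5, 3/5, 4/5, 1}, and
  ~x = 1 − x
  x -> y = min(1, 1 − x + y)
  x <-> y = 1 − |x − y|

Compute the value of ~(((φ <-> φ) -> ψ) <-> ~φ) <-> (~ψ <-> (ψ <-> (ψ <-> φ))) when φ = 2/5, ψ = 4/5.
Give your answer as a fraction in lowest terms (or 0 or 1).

4/5

φ <-> φ = 2/5 <-> 2/5 = 1
(φ <-> φ) -> ψ = 1 -> 4/5 = 4/5
~φ = ~2/5 = 3/5
((φ <-> φ) -> ψ) <-> ~φ = 4/5 <-> 3/5 = 4/5
~(((φ <-> φ) -> ψ) <-> ~φ) = ~4/5 = 1/5
~ψ = ~4/5 = 1/5
ψ <-> φ = 4/5 <-> 2/5 = 3/5
ψ <-> (ψ <-> φ) = 4/5 <-> 3/5 = 4/5
~ψ <-> (ψ <-> (ψ <-> φ)) = 1/5 <-> 4/5 = 2/5
~(((φ <-> φ) -> ψ) <-> ~φ) <-> (~ψ <-> (ψ <-> (ψ <-> φ))) = 1/5 <-> 2/5 = 4/5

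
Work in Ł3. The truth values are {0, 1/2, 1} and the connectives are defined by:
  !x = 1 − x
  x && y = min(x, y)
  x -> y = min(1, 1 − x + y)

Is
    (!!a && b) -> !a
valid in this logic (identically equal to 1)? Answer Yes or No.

No

Counterexample: take a = 1, b = 1/2.
!a = !1 = 0
!!a = !0 = 1
!!a && b = 1 && 1/2 = 1/2
!a = !1 = 0
(!!a && b) -> !a = 1/2 -> 0 = 1/2
This gives 1/2 ≠ 1.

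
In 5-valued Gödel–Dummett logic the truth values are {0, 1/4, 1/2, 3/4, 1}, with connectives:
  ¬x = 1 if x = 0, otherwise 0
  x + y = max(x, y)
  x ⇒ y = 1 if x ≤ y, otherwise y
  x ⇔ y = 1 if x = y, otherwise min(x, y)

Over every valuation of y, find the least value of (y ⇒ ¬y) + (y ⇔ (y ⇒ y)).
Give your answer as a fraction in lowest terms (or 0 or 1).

Take y = 1/4:
¬y = ¬1/4 = 0
y ⇒ ¬y = 1/4 ⇒ 0 = 0
y ⇒ y = 1/4 ⇒ 1/4 = 1
y ⇔ (y ⇒ y) = 1/4 ⇔ 1 = 1/4
(y ⇒ ¬y) + (y ⇔ (y ⇒ y)) = 0 + 1/4 = 1/4
No assignment yields a value below 1/4, so this is the minimum.

1/4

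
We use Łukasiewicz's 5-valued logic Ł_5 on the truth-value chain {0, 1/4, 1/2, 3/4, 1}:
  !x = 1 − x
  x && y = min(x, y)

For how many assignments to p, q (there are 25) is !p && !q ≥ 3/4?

value 1: 1 assignment (counts)
value 3/4: 3 assignments (counts)
value 1/2: 5 assignments
value 1/4: 7 assignments
value 0: 9 assignments
So 4 of the 25 assignments meet the threshold.

4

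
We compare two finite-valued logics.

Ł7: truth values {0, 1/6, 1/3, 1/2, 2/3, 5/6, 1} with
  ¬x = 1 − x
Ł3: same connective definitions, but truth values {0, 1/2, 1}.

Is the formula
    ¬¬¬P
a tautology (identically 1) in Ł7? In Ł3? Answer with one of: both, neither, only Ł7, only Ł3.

neither

In Ł7: at P = 1/6 the value is 5/6 — not a tautology.
In Ł3: at P = 1/2 the value is 1/2 — not a tautology.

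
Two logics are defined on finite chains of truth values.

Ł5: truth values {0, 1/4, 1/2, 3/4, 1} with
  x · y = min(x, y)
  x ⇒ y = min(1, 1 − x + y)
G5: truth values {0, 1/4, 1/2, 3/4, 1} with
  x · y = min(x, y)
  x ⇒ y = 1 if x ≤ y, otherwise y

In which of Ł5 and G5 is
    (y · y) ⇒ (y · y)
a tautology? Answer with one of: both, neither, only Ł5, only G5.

In Ł5: every assignment gives 1 — tautology.
In G5: every assignment gives 1 — tautology.

both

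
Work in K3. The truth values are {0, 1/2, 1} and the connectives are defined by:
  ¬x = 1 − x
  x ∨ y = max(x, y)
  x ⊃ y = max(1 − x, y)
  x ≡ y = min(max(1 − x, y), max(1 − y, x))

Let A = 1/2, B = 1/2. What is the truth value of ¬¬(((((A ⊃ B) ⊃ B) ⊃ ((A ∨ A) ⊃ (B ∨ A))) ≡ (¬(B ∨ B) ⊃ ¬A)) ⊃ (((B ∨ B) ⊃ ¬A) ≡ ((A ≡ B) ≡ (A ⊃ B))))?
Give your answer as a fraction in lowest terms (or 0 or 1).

1/2

A ⊃ B = 1/2 ⊃ 1/2 = 1/2
(A ⊃ B) ⊃ B = 1/2 ⊃ 1/2 = 1/2
A ∨ A = 1/2 ∨ 1/2 = 1/2
B ∨ A = 1/2 ∨ 1/2 = 1/2
(A ∨ A) ⊃ (B ∨ A) = 1/2 ⊃ 1/2 = 1/2
((A ⊃ B) ⊃ B) ⊃ ((A ∨ A) ⊃ (B ∨ A)) = 1/2 ⊃ 1/2 = 1/2
B ∨ B = 1/2 ∨ 1/2 = 1/2
¬(B ∨ B) = ¬1/2 = 1/2
¬A = ¬1/2 = 1/2
¬(B ∨ B) ⊃ ¬A = 1/2 ⊃ 1/2 = 1/2
(((A ⊃ B) ⊃ B) ⊃ ((A ∨ A) ⊃ (B ∨ A))) ≡ (¬(B ∨ B) ⊃ ¬A) = 1/2 ≡ 1/2 = 1/2
B ∨ B = 1/2 ∨ 1/2 = 1/2
¬A = ¬1/2 = 1/2
(B ∨ B) ⊃ ¬A = 1/2 ⊃ 1/2 = 1/2
A ≡ B = 1/2 ≡ 1/2 = 1/2
A ⊃ B = 1/2 ⊃ 1/2 = 1/2
(A ≡ B) ≡ (A ⊃ B) = 1/2 ≡ 1/2 = 1/2
((B ∨ B) ⊃ ¬A) ≡ ((A ≡ B) ≡ (A ⊃ B)) = 1/2 ≡ 1/2 = 1/2
((((A ⊃ B) ⊃ B) ⊃ ((A ∨ A) ⊃ (B ∨ A))) ≡ (¬(B ∨ B) ⊃ ¬A)) ⊃ (((B ∨ B) ⊃ ¬A) ≡ ((A ≡ B) ≡ (A ⊃ B))) = 1/2 ⊃ 1/2 = 1/2
¬(((((A ⊃ B) ⊃ B) ⊃ ((A ∨ A) ⊃ (B ∨ A))) ≡ (¬(B ∨ B) ⊃ ¬A)) ⊃ (((B ∨ B) ⊃ ¬A) ≡ ((A ≡ B) ≡ (A ⊃ B)))) = ¬1/2 = 1/2
¬¬(((((A ⊃ B) ⊃ B) ⊃ ((A ∨ A) ⊃ (B ∨ A))) ≡ (¬(B ∨ B) ⊃ ¬A)) ⊃ (((B ∨ B) ⊃ ¬A) ≡ ((A ≡ B) ≡ (A ⊃ B)))) = ¬1/2 = 1/2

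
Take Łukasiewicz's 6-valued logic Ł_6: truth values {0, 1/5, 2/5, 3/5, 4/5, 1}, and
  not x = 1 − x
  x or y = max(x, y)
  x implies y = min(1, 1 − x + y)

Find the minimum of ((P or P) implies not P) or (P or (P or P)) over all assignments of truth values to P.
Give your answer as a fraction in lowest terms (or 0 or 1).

Take P = 3/5:
P or P = 3/5 or 3/5 = 3/5
not P = not 3/5 = 2/5
(P or P) implies not P = 3/5 implies 2/5 = 4/5
P or P = 3/5 or 3/5 = 3/5
P or (P or P) = 3/5 or 3/5 = 3/5
((P or P) implies not P) or (P or (P or P)) = 4/5 or 3/5 = 4/5
No assignment yields a value below 4/5, so this is the minimum.

4/5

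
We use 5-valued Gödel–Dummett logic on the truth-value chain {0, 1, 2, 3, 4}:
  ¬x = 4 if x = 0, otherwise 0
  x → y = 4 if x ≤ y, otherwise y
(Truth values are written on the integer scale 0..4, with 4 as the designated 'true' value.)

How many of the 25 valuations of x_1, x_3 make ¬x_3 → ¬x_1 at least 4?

value 4: 21 assignments (counts)
value 0: 4 assignments
So 21 of the 25 assignments meet the threshold.

21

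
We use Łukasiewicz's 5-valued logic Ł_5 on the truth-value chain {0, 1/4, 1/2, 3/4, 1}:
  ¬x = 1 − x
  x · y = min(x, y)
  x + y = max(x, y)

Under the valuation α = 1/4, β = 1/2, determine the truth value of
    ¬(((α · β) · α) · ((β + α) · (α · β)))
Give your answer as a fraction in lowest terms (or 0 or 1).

3/4

α · β = 1/4 · 1/2 = 1/4
(α · β) · α = 1/4 · 1/4 = 1/4
β + α = 1/2 + 1/4 = 1/2
α · β = 1/4 · 1/2 = 1/4
(β + α) · (α · β) = 1/2 · 1/4 = 1/4
((α · β) · α) · ((β + α) · (α · β)) = 1/4 · 1/4 = 1/4
¬(((α · β) · α) · ((β + α) · (α · β))) = ¬1/4 = 3/4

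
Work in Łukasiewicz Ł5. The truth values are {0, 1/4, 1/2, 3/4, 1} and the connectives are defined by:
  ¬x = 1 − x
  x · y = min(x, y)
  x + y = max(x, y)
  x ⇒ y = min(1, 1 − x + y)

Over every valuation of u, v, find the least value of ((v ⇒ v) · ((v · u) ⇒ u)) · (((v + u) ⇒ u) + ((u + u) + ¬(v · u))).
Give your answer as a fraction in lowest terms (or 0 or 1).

Take u = 1/2, v = 1:
v ⇒ v = 1 ⇒ 1 = 1
v · u = 1 · 1/2 = 1/2
(v · u) ⇒ u = 1/2 ⇒ 1/2 = 1
(v ⇒ v) · ((v · u) ⇒ u) = 1 · 1 = 1
v + u = 1 + 1/2 = 1
(v + u) ⇒ u = 1 ⇒ 1/2 = 1/2
u + u = 1/2 + 1/2 = 1/2
v · u = 1 · 1/2 = 1/2
¬(v · u) = ¬1/2 = 1/2
(u + u) + ¬(v · u) = 1/2 + 1/2 = 1/2
((v + u) ⇒ u) + ((u + u) + ¬(v · u)) = 1/2 + 1/2 = 1/2
((v ⇒ v) · ((v · u) ⇒ u)) · (((v + u) ⇒ u) + ((u + u) + ¬(v · u))) = 1 · 1/2 = 1/2
No assignment yields a value below 1/2, so this is the minimum.

1/2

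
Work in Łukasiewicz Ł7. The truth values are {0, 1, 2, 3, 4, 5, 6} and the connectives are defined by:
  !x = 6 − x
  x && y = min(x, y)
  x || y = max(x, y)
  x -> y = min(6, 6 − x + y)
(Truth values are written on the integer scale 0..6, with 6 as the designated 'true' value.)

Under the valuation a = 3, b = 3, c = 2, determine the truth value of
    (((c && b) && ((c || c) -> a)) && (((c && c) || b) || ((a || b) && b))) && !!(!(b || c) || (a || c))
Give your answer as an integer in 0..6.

2

c && b = 2 && 3 = 2
c || c = 2 || 2 = 2
(c || c) -> a = 2 -> 3 = 6
(c && b) && ((c || c) -> a) = 2 && 6 = 2
c && c = 2 && 2 = 2
(c && c) || b = 2 || 3 = 3
a || b = 3 || 3 = 3
(a || b) && b = 3 && 3 = 3
((c && c) || b) || ((a || b) && b) = 3 || 3 = 3
((c && b) && ((c || c) -> a)) && (((c && c) || b) || ((a || b) && b)) = 2 && 3 = 2
b || c = 3 || 2 = 3
!(b || c) = !3 = 3
a || c = 3 || 2 = 3
!(b || c) || (a || c) = 3 || 3 = 3
!(!(b || c) || (a || c)) = !3 = 3
!!(!(b || c) || (a || c)) = !3 = 3
(((c && b) && ((c || c) -> a)) && (((c && c) || b) || ((a || b) && b))) && !!(!(b || c) || (a || c)) = 2 && 3 = 2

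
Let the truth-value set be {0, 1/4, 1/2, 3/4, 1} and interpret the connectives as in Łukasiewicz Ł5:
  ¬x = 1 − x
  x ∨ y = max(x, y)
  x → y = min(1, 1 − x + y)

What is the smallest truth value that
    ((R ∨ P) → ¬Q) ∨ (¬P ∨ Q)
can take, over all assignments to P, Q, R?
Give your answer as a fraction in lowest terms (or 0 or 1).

1/2

Take P = 1/2, Q = 1/2, R = 1:
R ∨ P = 1 ∨ 1/2 = 1
¬Q = ¬1/2 = 1/2
(R ∨ P) → ¬Q = 1 → 1/2 = 1/2
¬P = ¬1/2 = 1/2
¬P ∨ Q = 1/2 ∨ 1/2 = 1/2
((R ∨ P) → ¬Q) ∨ (¬P ∨ Q) = 1/2 ∨ 1/2 = 1/2
No assignment yields a value below 1/2, so this is the minimum.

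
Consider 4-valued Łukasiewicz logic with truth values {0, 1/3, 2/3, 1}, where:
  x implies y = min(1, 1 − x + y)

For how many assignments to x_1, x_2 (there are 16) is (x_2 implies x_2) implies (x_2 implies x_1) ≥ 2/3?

13

x_1 = 0, x_2 = 0 ↦ 1  ≥
x_1 = 0, x_2 = 1/3 ↦ 2/3  ≥
x_1 = 0, x_2 = 2/3 ↦ 1/3  <
x_1 = 0, x_2 = 1 ↦ 0  <
x_1 = 1/3, x_2 = 0 ↦ 1  ≥
x_1 = 1/3, x_2 = 1/3 ↦ 1  ≥
x_1 = 1/3, x_2 = 2/3 ↦ 2/3  ≥
x_1 = 1/3, x_2 = 1 ↦ 1/3  <
x_1 = 2/3, x_2 = 0 ↦ 1  ≥
x_1 = 2/3, x_2 = 1/3 ↦ 1  ≥
x_1 = 2/3, x_2 = 2/3 ↦ 1  ≥
x_1 = 2/3, x_2 = 1 ↦ 2/3  ≥
x_1 = 1, x_2 = 0 ↦ 1  ≥
x_1 = 1, x_2 = 1/3 ↦ 1  ≥
x_1 = 1, x_2 = 2/3 ↦ 1  ≥
x_1 = 1, x_2 = 1 ↦ 1  ≥
So 13 of the 16 assignments meet the threshold.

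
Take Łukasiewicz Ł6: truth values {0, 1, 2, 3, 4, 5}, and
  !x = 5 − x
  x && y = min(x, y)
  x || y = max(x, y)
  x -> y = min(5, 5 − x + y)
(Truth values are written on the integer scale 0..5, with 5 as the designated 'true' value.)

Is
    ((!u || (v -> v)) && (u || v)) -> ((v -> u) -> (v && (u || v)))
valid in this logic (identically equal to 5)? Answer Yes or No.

Counterexample: take u = 1, v = 0.
!u = !1 = 4
v -> v = 0 -> 0 = 5
!u || (v -> v) = 4 || 5 = 5
u || v = 1 || 0 = 1
(!u || (v -> v)) && (u || v) = 5 && 1 = 1
v -> u = 0 -> 1 = 5
u || v = 1 || 0 = 1
v && (u || v) = 0 && 1 = 0
(v -> u) -> (v && (u || v)) = 5 -> 0 = 0
((!u || (v -> v)) && (u || v)) -> ((v -> u) -> (v && (u || v))) = 1 -> 0 = 4
This gives 4 ≠ 5.

No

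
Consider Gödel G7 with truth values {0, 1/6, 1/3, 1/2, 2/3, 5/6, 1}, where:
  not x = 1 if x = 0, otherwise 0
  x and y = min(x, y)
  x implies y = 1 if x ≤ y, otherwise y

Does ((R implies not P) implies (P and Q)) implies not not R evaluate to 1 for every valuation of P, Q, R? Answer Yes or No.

Counterexample: take P = 1/6, Q = 1/6, R = 0.
not P = not 1/6 = 0
R implies not P = 0 implies 0 = 1
P and Q = 1/6 and 1/6 = 1/6
(R implies not P) implies (P and Q) = 1 implies 1/6 = 1/6
not R = not 0 = 1
not not R = not 1 = 0
((R implies not P) implies (P and Q)) implies not not R = 1/6 implies 0 = 0
This gives 0 ≠ 1.

No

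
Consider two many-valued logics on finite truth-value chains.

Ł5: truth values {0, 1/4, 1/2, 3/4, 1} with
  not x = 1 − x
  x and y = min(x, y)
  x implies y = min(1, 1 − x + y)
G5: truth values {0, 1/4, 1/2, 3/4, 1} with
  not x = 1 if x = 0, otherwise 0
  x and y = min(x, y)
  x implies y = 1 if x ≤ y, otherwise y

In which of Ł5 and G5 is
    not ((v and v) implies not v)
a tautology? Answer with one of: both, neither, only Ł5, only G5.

In Ł5: at v = 0 the value is 0 — not a tautology.
In G5: at v = 0 the value is 0 — not a tautology.

neither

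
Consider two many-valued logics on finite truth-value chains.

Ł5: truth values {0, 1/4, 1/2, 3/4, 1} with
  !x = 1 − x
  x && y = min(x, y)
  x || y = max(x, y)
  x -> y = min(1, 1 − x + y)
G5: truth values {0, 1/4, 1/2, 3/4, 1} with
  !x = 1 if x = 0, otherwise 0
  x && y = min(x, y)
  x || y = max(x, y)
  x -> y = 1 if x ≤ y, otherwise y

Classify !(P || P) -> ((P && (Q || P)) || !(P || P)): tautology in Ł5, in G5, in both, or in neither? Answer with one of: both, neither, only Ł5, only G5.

In Ł5: every assignment gives 1 — tautology.
In G5: every assignment gives 1 — tautology.

both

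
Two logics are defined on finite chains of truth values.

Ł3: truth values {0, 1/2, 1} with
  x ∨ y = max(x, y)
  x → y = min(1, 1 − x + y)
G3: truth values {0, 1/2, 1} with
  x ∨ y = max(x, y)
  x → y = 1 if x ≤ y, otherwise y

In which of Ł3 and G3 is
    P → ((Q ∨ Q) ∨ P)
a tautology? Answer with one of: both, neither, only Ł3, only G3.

In Ł3: every assignment gives 1 — tautology.
In G3: every assignment gives 1 — tautology.

both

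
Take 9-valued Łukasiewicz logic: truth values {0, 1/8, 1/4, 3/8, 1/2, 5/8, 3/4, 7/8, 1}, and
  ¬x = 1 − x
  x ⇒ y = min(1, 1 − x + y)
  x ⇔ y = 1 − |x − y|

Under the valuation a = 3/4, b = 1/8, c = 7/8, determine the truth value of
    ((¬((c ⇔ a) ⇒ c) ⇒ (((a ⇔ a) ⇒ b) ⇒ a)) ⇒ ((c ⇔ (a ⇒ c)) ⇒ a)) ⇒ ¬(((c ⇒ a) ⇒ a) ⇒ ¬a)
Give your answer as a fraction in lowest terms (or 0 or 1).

3/4

c ⇔ a = 7/8 ⇔ 3/4 = 7/8
(c ⇔ a) ⇒ c = 7/8 ⇒ 7/8 = 1
¬((c ⇔ a) ⇒ c) = ¬1 = 0
a ⇔ a = 3/4 ⇔ 3/4 = 1
(a ⇔ a) ⇒ b = 1 ⇒ 1/8 = 1/8
((a ⇔ a) ⇒ b) ⇒ a = 1/8 ⇒ 3/4 = 1
¬((c ⇔ a) ⇒ c) ⇒ (((a ⇔ a) ⇒ b) ⇒ a) = 0 ⇒ 1 = 1
a ⇒ c = 3/4 ⇒ 7/8 = 1
c ⇔ (a ⇒ c) = 7/8 ⇔ 1 = 7/8
(c ⇔ (a ⇒ c)) ⇒ a = 7/8 ⇒ 3/4 = 7/8
(¬((c ⇔ a) ⇒ c) ⇒ (((a ⇔ a) ⇒ b) ⇒ a)) ⇒ ((c ⇔ (a ⇒ c)) ⇒ a) = 1 ⇒ 7/8 = 7/8
c ⇒ a = 7/8 ⇒ 3/4 = 7/8
(c ⇒ a) ⇒ a = 7/8 ⇒ 3/4 = 7/8
¬a = ¬3/4 = 1/4
((c ⇒ a) ⇒ a) ⇒ ¬a = 7/8 ⇒ 1/4 = 3/8
¬(((c ⇒ a) ⇒ a) ⇒ ¬a) = ¬3/8 = 5/8
((¬((c ⇔ a) ⇒ c) ⇒ (((a ⇔ a) ⇒ b) ⇒ a)) ⇒ ((c ⇔ (a ⇒ c)) ⇒ a)) ⇒ ¬(((c ⇒ a) ⇒ a) ⇒ ¬a) = 7/8 ⇒ 5/8 = 3/4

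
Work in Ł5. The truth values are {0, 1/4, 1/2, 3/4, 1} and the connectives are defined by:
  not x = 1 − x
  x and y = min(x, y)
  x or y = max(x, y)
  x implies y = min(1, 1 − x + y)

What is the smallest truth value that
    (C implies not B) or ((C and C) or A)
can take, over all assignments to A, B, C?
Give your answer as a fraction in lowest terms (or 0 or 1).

1/2

Take A = 0, B = 1, C = 1/2:
not B = not 1 = 0
C implies not B = 1/2 implies 0 = 1/2
C and C = 1/2 and 1/2 = 1/2
(C and C) or A = 1/2 or 0 = 1/2
(C implies not B) or ((C and C) or A) = 1/2 or 1/2 = 1/2
No assignment yields a value below 1/2, so this is the minimum.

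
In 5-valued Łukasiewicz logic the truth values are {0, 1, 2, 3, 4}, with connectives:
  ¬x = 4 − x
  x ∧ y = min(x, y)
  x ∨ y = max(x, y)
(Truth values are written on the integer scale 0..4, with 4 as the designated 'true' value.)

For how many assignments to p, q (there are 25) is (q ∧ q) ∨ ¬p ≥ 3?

value 4: 9 assignments (counts)
value 3: 7 assignments (counts)
value 2: 5 assignments
value 1: 3 assignments
value 0: 1 assignment
So 16 of the 25 assignments meet the threshold.

16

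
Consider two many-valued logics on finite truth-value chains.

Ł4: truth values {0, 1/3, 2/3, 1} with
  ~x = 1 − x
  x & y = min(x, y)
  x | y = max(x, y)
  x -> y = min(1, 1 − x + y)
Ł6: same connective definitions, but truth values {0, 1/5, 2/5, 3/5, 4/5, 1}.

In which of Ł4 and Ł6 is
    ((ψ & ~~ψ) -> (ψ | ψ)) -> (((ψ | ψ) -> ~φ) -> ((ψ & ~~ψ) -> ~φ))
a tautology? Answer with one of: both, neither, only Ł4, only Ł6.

both

In Ł4: every assignment gives 1 — tautology.
In Ł6: every assignment gives 1 — tautology.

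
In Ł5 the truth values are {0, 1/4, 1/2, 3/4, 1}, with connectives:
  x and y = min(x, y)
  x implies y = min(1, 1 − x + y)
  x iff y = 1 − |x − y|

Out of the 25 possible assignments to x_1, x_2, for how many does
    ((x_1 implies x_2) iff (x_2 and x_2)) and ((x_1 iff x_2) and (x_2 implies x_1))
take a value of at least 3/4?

value 1: 1 assignment (counts)
value 3/4: 5 assignments (counts)
value 1/2: 9 assignments
value 1/4: 7 assignments
value 0: 3 assignments
So 6 of the 25 assignments meet the threshold.

6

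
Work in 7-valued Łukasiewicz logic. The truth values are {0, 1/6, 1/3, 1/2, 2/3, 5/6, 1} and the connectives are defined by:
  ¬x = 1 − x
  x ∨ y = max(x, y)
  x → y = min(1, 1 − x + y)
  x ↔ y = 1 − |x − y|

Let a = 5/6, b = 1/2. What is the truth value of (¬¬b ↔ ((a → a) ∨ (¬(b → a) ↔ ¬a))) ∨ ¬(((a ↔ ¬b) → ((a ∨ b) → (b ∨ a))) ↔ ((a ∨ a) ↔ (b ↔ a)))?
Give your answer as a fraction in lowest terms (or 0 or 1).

¬b = ¬1/2 = 1/2
¬¬b = ¬1/2 = 1/2
a → a = 5/6 → 5/6 = 1
b → a = 1/2 → 5/6 = 1
¬(b → a) = ¬1 = 0
¬a = ¬5/6 = 1/6
¬(b → a) ↔ ¬a = 0 ↔ 1/6 = 5/6
(a → a) ∨ (¬(b → a) ↔ ¬a) = 1 ∨ 5/6 = 1
¬¬b ↔ ((a → a) ∨ (¬(b → a) ↔ ¬a)) = 1/2 ↔ 1 = 1/2
¬b = ¬1/2 = 1/2
a ↔ ¬b = 5/6 ↔ 1/2 = 2/3
a ∨ b = 5/6 ∨ 1/2 = 5/6
b ∨ a = 1/2 ∨ 5/6 = 5/6
(a ∨ b) → (b ∨ a) = 5/6 → 5/6 = 1
(a ↔ ¬b) → ((a ∨ b) → (b ∨ a)) = 2/3 → 1 = 1
a ∨ a = 5/6 ∨ 5/6 = 5/6
b ↔ a = 1/2 ↔ 5/6 = 2/3
(a ∨ a) ↔ (b ↔ a) = 5/6 ↔ 2/3 = 5/6
((a ↔ ¬b) → ((a ∨ b) → (b ∨ a))) ↔ ((a ∨ a) ↔ (b ↔ a)) = 1 ↔ 5/6 = 5/6
¬(((a ↔ ¬b) → ((a ∨ b) → (b ∨ a))) ↔ ((a ∨ a) ↔ (b ↔ a))) = ¬5/6 = 1/6
(¬¬b ↔ ((a → a) ∨ (¬(b → a) ↔ ¬a))) ∨ ¬(((a ↔ ¬b) → ((a ∨ b) → (b ∨ a))) ↔ ((a ∨ a) ↔ (b ↔ a))) = 1/2 ∨ 1/6 = 1/2

1/2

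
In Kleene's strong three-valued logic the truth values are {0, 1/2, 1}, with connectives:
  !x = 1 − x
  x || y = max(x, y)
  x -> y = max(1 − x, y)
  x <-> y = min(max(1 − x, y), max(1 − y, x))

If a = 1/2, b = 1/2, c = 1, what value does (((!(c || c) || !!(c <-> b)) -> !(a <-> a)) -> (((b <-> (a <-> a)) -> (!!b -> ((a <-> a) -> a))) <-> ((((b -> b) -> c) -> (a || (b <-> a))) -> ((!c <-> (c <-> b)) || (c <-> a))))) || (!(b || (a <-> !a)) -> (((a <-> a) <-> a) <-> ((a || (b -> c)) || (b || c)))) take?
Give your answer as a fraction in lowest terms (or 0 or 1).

c || c = 1 || 1 = 1
!(c || c) = !1 = 0
c <-> b = 1 <-> 1/2 = 1/2
!(c <-> b) = !1/2 = 1/2
!!(c <-> b) = !1/2 = 1/2
!(c || c) || !!(c <-> b) = 0 || 1/2 = 1/2
a <-> a = 1/2 <-> 1/2 = 1/2
!(a <-> a) = !1/2 = 1/2
(!(c || c) || !!(c <-> b)) -> !(a <-> a) = 1/2 -> 1/2 = 1/2
a <-> a = 1/2 <-> 1/2 = 1/2
b <-> (a <-> a) = 1/2 <-> 1/2 = 1/2
!b = !1/2 = 1/2
!!b = !1/2 = 1/2
a <-> a = 1/2 <-> 1/2 = 1/2
(a <-> a) -> a = 1/2 -> 1/2 = 1/2
!!b -> ((a <-> a) -> a) = 1/2 -> 1/2 = 1/2
(b <-> (a <-> a)) -> (!!b -> ((a <-> a) -> a)) = 1/2 -> 1/2 = 1/2
b -> b = 1/2 -> 1/2 = 1/2
(b -> b) -> c = 1/2 -> 1 = 1
b <-> a = 1/2 <-> 1/2 = 1/2
a || (b <-> a) = 1/2 || 1/2 = 1/2
((b -> b) -> c) -> (a || (b <-> a)) = 1 -> 1/2 = 1/2
!c = !1 = 0
c <-> b = 1 <-> 1/2 = 1/2
!c <-> (c <-> b) = 0 <-> 1/2 = 1/2
c <-> a = 1 <-> 1/2 = 1/2
(!c <-> (c <-> b)) || (c <-> a) = 1/2 || 1/2 = 1/2
(((b -> b) -> c) -> (a || (b <-> a))) -> ((!c <-> (c <-> b)) || (c <-> a)) = 1/2 -> 1/2 = 1/2
((b <-> (a <-> a)) -> (!!b -> ((a <-> a) -> a))) <-> ((((b -> b) -> c) -> (a || (b <-> a))) -> ((!c <-> (c <-> b)) || (c <-> a))) = 1/2 <-> 1/2 = 1/2
((!(c || c) || !!(c <-> b)) -> !(a <-> a)) -> (((b <-> (a <-> a)) -> (!!b -> ((a <-> a) -> a))) <-> ((((b -> b) -> c) -> (a || (b <-> a))) -> ((!c <-> (c <-> b)) || (c <-> a)))) = 1/2 -> 1/2 = 1/2
!a = !1/2 = 1/2
a <-> !a = 1/2 <-> 1/2 = 1/2
b || (a <-> !a) = 1/2 || 1/2 = 1/2
!(b || (a <-> !a)) = !1/2 = 1/2
a <-> a = 1/2 <-> 1/2 = 1/2
(a <-> a) <-> a = 1/2 <-> 1/2 = 1/2
b -> c = 1/2 -> 1 = 1
a || (b -> c) = 1/2 || 1 = 1
b || c = 1/2 || 1 = 1
(a || (b -> c)) || (b || c) = 1 || 1 = 1
((a <-> a) <-> a) <-> ((a || (b -> c)) || (b || c)) = 1/2 <-> 1 = 1/2
!(b || (a <-> !a)) -> (((a <-> a) <-> a) <-> ((a || (b -> c)) || (b || c))) = 1/2 -> 1/2 = 1/2
(((!(c || c) || !!(c <-> b)) -> !(a <-> a)) -> (((b <-> (a <-> a)) -> (!!b -> ((a <-> a) -> a))) <-> ((((b -> b) -> c) -> (a || (b <-> a))) -> ((!c <-> (c <-> b)) || (c <-> a))))) || (!(b || (a <-> !a)) -> (((a <-> a) <-> a) <-> ((a || (b -> c)) || (b || c)))) = 1/2 || 1/2 = 1/2

1/2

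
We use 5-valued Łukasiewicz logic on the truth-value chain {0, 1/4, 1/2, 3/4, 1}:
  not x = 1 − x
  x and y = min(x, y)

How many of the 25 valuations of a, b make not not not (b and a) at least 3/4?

value 1: 9 assignments (counts)
value 3/4: 7 assignments (counts)
value 1/2: 5 assignments
value 1/4: 3 assignments
value 0: 1 assignment
So 16 of the 25 assignments meet the threshold.

16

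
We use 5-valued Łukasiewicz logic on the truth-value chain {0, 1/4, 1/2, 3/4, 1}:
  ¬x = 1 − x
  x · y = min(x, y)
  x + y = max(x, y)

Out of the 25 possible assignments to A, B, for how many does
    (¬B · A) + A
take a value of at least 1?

5

value 1: 5 assignments (counts)
value 3/4: 5 assignments
value 1/2: 5 assignments
value 1/4: 5 assignments
value 0: 5 assignments
So 5 of the 25 assignments meet the threshold.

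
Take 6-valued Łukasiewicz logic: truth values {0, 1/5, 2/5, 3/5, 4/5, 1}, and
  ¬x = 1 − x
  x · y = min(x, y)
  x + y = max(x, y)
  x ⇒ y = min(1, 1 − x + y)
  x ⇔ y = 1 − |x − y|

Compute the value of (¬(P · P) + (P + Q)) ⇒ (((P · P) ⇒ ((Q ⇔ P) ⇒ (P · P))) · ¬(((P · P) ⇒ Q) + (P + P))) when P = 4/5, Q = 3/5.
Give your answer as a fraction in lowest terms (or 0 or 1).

2/5

P · P = 4/5 · 4/5 = 4/5
¬(P · P) = ¬4/5 = 1/5
P + Q = 4/5 + 3/5 = 4/5
¬(P · P) + (P + Q) = 1/5 + 4/5 = 4/5
P · P = 4/5 · 4/5 = 4/5
Q ⇔ P = 3/5 ⇔ 4/5 = 4/5
P · P = 4/5 · 4/5 = 4/5
(Q ⇔ P) ⇒ (P · P) = 4/5 ⇒ 4/5 = 1
(P · P) ⇒ ((Q ⇔ P) ⇒ (P · P)) = 4/5 ⇒ 1 = 1
P · P = 4/5 · 4/5 = 4/5
(P · P) ⇒ Q = 4/5 ⇒ 3/5 = 4/5
P + P = 4/5 + 4/5 = 4/5
((P · P) ⇒ Q) + (P + P) = 4/5 + 4/5 = 4/5
¬(((P · P) ⇒ Q) + (P + P)) = ¬4/5 = 1/5
((P · P) ⇒ ((Q ⇔ P) ⇒ (P · P))) · ¬(((P · P) ⇒ Q) + (P + P)) = 1 · 1/5 = 1/5
(¬(P · P) + (P + Q)) ⇒ (((P · P) ⇒ ((Q ⇔ P) ⇒ (P · P))) · ¬(((P · P) ⇒ Q) + (P + P))) = 4/5 ⇒ 1/5 = 2/5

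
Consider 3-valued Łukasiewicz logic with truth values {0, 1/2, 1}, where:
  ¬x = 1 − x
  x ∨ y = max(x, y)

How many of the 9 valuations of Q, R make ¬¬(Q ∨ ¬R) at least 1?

Q = 0, R = 0 ↦ 1  ≥
Q = 0, R = 1/2 ↦ 1/2  <
Q = 0, R = 1 ↦ 0  <
Q = 1/2, R = 0 ↦ 1  ≥
Q = 1/2, R = 1/2 ↦ 1/2  <
Q = 1/2, R = 1 ↦ 1/2  <
Q = 1, R = 0 ↦ 1  ≥
Q = 1, R = 1/2 ↦ 1  ≥
Q = 1, R = 1 ↦ 1  ≥
So 5 of the 9 assignments meet the threshold.

5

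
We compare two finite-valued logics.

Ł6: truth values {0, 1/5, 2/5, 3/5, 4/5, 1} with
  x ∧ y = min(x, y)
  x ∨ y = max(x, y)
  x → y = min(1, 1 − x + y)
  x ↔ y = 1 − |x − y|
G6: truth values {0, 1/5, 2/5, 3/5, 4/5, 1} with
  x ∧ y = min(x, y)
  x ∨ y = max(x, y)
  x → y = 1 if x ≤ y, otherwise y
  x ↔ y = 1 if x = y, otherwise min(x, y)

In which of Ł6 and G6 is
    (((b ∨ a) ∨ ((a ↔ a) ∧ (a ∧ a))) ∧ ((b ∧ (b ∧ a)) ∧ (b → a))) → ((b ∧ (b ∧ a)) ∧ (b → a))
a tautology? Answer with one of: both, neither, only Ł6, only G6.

both

In Ł6: every assignment gives 1 — tautology.
In G6: every assignment gives 1 — tautology.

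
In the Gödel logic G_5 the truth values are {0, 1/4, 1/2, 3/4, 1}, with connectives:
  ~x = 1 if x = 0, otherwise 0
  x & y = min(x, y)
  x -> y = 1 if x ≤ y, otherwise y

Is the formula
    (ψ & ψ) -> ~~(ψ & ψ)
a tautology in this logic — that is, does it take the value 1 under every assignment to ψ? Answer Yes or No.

ψ = 0 ↦ 1
ψ = 1/4 ↦ 1
ψ = 1/2 ↦ 1
ψ = 3/4 ↦ 1
ψ = 1 ↦ 1
Every assignment gives a value ≥ 1.

Yes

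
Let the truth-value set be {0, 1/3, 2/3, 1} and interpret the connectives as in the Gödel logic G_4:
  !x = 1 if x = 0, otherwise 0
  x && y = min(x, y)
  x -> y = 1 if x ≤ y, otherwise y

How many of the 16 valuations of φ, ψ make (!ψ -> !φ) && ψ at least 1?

4

φ = 0, ψ = 0 ↦ 0  <
φ = 0, ψ = 1/3 ↦ 1/3  <
φ = 0, ψ = 2/3 ↦ 2/3  <
φ = 0, ψ = 1 ↦ 1  ≥
φ = 1/3, ψ = 0 ↦ 0  <
φ = 1/3, ψ = 1/3 ↦ 1/3  <
φ = 1/3, ψ = 2/3 ↦ 2/3  <
φ = 1/3, ψ = 1 ↦ 1  ≥
φ = 2/3, ψ = 0 ↦ 0  <
φ = 2/3, ψ = 1/3 ↦ 1/3  <
φ = 2/3, ψ = 2/3 ↦ 2/3  <
φ = 2/3, ψ = 1 ↦ 1  ≥
φ = 1, ψ = 0 ↦ 0  <
φ = 1, ψ = 1/3 ↦ 1/3  <
φ = 1, ψ = 2/3 ↦ 2/3  <
φ = 1, ψ = 1 ↦ 1  ≥
So 4 of the 16 assignments meet the threshold.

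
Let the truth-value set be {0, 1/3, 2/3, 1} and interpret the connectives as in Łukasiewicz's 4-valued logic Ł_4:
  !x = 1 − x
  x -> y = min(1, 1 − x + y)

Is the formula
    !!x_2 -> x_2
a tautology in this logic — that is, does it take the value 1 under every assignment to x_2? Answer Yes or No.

Yes

x_2 = 0 ↦ 1
x_2 = 1/3 ↦ 1
x_2 = 2/3 ↦ 1
x_2 = 1 ↦ 1
Every assignment gives a value ≥ 1.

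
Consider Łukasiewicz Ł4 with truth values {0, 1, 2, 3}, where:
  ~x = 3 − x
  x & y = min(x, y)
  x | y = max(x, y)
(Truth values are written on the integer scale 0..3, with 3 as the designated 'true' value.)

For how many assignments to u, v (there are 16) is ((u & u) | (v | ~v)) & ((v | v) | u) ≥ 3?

u = 0, v = 0 ↦ 0  <
u = 0, v = 1 ↦ 1  <
u = 0, v = 2 ↦ 2  <
u = 0, v = 3 ↦ 3  ≥
u = 1, v = 0 ↦ 1  <
u = 1, v = 1 ↦ 1  <
u = 1, v = 2 ↦ 2  <
u = 1, v = 3 ↦ 3  ≥
u = 2, v = 0 ↦ 2  <
u = 2, v = 1 ↦ 2  <
u = 2, v = 2 ↦ 2  <
u = 2, v = 3 ↦ 3  ≥
u = 3, v = 0 ↦ 3  ≥
u = 3, v = 1 ↦ 3  ≥
u = 3, v = 2 ↦ 3  ≥
u = 3, v = 3 ↦ 3  ≥
So 7 of the 16 assignments meet the threshold.

7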